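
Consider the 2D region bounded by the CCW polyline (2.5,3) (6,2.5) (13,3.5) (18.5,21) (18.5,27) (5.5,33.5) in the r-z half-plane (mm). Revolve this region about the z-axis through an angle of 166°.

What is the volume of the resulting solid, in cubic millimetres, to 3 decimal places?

Volume = 10198.549 mm³

Profile (r,z), 6 vertices: (2.5,3) (6,2.5) (13,3.5) (18.5,21) (18.5,27) (5.5,33.5)
edge 0: (2.5,3)→(6,2.5)  cross = 2.5·2.5 − 6·3 = -11.7500; (r_i+r_j)·cross = 8.5·-11.7500 = -99.8750
edge 1: (6,2.5)→(13,3.5)  cross = 6·3.5 − 13·2.5 = -11.5000; (r_i+r_j)·cross = 19·-11.5000 = -218.5000
edge 2: (13,3.5)→(18.5,21)  cross = 13·21 − 18.5·3.5 = 208.2500; (r_i+r_j)·cross = 31.5·208.2500 = 6559.8750
edge 3: (18.5,21)→(18.5,27)  cross = 18.5·27 − 18.5·21 = 111.0000; (r_i+r_j)·cross = 37·111.0000 = 4107.0000
edge 4: (18.5,27)→(5.5,33.5)  cross = 18.5·33.5 − 5.5·27 = 471.2500; (r_i+r_j)·cross = 24·471.2500 = 11310.0000
edge 5: (5.5,33.5)→(2.5,3)  cross = 5.5·3 − 2.5·33.5 = -67.2500; (r_i+r_j)·cross = 8·-67.2500 = -538.0000
Σcross = 700.0000 → A = |Σcross|/2 = 350.0000 mm²
Σ(r_i+r_j)·cross = 21120.5000 → first moment M = |Σ|/6 = 3520.0833
R_c = M/A = 3520.0833/350.0000 = 10.0574 mm
θ = 166° = 2.897247 rad
V = θ·R_c·A = 2.897247·10.0574·350.0000 = 10198.549 mm³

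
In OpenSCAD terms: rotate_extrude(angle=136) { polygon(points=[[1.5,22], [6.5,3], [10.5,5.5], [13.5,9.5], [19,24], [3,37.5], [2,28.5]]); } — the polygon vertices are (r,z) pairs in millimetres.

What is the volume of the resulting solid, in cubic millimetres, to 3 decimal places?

Volume = 7274.390 mm³

Profile (r,z), 7 vertices: (1.5,22) (6.5,3) (10.5,5.5) (13.5,9.5) (19,24) (3,37.5) (2,28.5)
edge 0: (1.5,22)→(6.5,3)  cross = 1.5·3 − 6.5·22 = -138.5000; (r_i+r_j)·cross = 8·-138.5000 = -1108.0000
edge 1: (6.5,3)→(10.5,5.5)  cross = 6.5·5.5 − 10.5·3 = 4.2500; (r_i+r_j)·cross = 17·4.2500 = 72.2500
edge 2: (10.5,5.5)→(13.5,9.5)  cross = 10.5·9.5 − 13.5·5.5 = 25.5000; (r_i+r_j)·cross = 24·25.5000 = 612.0000
edge 3: (13.5,9.5)→(19,24)  cross = 13.5·24 − 19·9.5 = 143.5000; (r_i+r_j)·cross = 32.5·143.5000 = 4663.7500
edge 4: (19,24)→(3,37.5)  cross = 19·37.5 − 3·24 = 640.5000; (r_i+r_j)·cross = 22·640.5000 = 14091.0000
edge 5: (3,37.5)→(2,28.5)  cross = 3·28.5 − 2·37.5 = 10.5000; (r_i+r_j)·cross = 5·10.5000 = 52.5000
edge 6: (2,28.5)→(1.5,22)  cross = 2·22 − 1.5·28.5 = 1.2500; (r_i+r_j)·cross = 3.5·1.2500 = 4.3750
Σcross = 687.0000 → A = |Σcross|/2 = 343.5000 mm²
Σ(r_i+r_j)·cross = 18387.8750 → first moment M = |Σ|/6 = 3064.6458
R_c = M/A = 3064.6458/343.5000 = 8.9218 mm
θ = 136° = 2.373648 rad
V = θ·R_c·A = 2.373648·8.9218·343.5000 = 7274.390 mm³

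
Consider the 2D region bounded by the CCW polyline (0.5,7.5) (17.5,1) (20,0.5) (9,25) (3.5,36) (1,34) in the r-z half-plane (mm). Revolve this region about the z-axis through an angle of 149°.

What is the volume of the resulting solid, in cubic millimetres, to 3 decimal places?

Volume = 6462.181 mm³

Profile (r,z), 6 vertices: (0.5,7.5) (17.5,1) (20,0.5) (9,25) (3.5,36) (1,34)
edge 0: (0.5,7.5)→(17.5,1)  cross = 0.5·1 − 17.5·7.5 = -130.7500; (r_i+r_j)·cross = 18·-130.7500 = -2353.5000
edge 1: (17.5,1)→(20,0.5)  cross = 17.5·0.5 − 20·1 = -11.2500; (r_i+r_j)·cross = 37.5·-11.2500 = -421.8750
edge 2: (20,0.5)→(9,25)  cross = 20·25 − 9·0.5 = 495.5000; (r_i+r_j)·cross = 29·495.5000 = 14369.5000
edge 3: (9,25)→(3.5,36)  cross = 9·36 − 3.5·25 = 236.5000; (r_i+r_j)·cross = 12.5·236.5000 = 2956.2500
edge 4: (3.5,36)→(1,34)  cross = 3.5·34 − 1·36 = 83.0000; (r_i+r_j)·cross = 4.5·83.0000 = 373.5000
edge 5: (1,34)→(0.5,7.5)  cross = 1·7.5 − 0.5·34 = -9.5000; (r_i+r_j)·cross = 1.5·-9.5000 = -14.2500
Σcross = 663.5000 → A = |Σcross|/2 = 331.7500 mm²
Σ(r_i+r_j)·cross = 14909.6250 → first moment M = |Σ|/6 = 2484.9375
R_c = M/A = 2484.9375/331.7500 = 7.4904 mm
θ = 149° = 2.600541 rad
V = θ·R_c·A = 2.600541·7.4904·331.7500 = 6462.181 mm³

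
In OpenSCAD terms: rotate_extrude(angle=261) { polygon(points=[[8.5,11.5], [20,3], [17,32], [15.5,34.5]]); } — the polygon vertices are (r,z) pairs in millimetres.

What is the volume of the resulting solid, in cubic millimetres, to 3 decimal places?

Volume = 12258.337 mm³

Profile (r,z), 4 vertices: (8.5,11.5) (20,3) (17,32) (15.5,34.5)
edge 0: (8.5,11.5)→(20,3)  cross = 8.5·3 − 20·11.5 = -204.5000; (r_i+r_j)·cross = 28.5·-204.5000 = -5828.2500
edge 1: (20,3)→(17,32)  cross = 20·32 − 17·3 = 589.0000; (r_i+r_j)·cross = 37·589.0000 = 21793.0000
edge 2: (17,32)→(15.5,34.5)  cross = 17·34.5 − 15.5·32 = 90.5000; (r_i+r_j)·cross = 32.5·90.5000 = 2941.2500
edge 3: (15.5,34.5)→(8.5,11.5)  cross = 15.5·11.5 − 8.5·34.5 = -115.0000; (r_i+r_j)·cross = 24·-115.0000 = -2760.0000
Σcross = 360.0000 → A = |Σcross|/2 = 180.0000 mm²
Σ(r_i+r_j)·cross = 16146.0000 → first moment M = |Σ|/6 = 2691.0000
R_c = M/A = 2691.0000/180.0000 = 14.9500 mm
θ = 261° = 4.555309 rad
V = θ·R_c·A = 4.555309·14.9500·180.0000 = 12258.337 mm³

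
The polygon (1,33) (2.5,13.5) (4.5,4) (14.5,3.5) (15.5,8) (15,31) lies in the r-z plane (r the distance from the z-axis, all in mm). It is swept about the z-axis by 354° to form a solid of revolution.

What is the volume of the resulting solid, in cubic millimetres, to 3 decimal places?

Volume = 19433.591 mm³

Profile (r,z), 6 vertices: (1,33) (2.5,13.5) (4.5,4) (14.5,3.5) (15.5,8) (15,31)
edge 0: (1,33)→(2.5,13.5)  cross = 1·13.5 − 2.5·33 = -69.0000; (r_i+r_j)·cross = 3.5·-69.0000 = -241.5000
edge 1: (2.5,13.5)→(4.5,4)  cross = 2.5·4 − 4.5·13.5 = -50.7500; (r_i+r_j)·cross = 7·-50.7500 = -355.2500
edge 2: (4.5,4)→(14.5,3.5)  cross = 4.5·3.5 − 14.5·4 = -42.2500; (r_i+r_j)·cross = 19·-42.2500 = -802.7500
edge 3: (14.5,3.5)→(15.5,8)  cross = 14.5·8 − 15.5·3.5 = 61.7500; (r_i+r_j)·cross = 30·61.7500 = 1852.5000
edge 4: (15.5,8)→(15,31)  cross = 15.5·31 − 15·8 = 360.5000; (r_i+r_j)·cross = 30.5·360.5000 = 10995.2500
edge 5: (15,31)→(1,33)  cross = 15·33 − 1·31 = 464.0000; (r_i+r_j)·cross = 16·464.0000 = 7424.0000
Σcross = 724.2500 → A = |Σcross|/2 = 362.1250 mm²
Σ(r_i+r_j)·cross = 18872.2500 → first moment M = |Σ|/6 = 3145.3750
R_c = M/A = 3145.3750/362.1250 = 8.6859 mm
θ = 354° = 6.178466 rad
V = θ·R_c·A = 6.178466·8.6859·362.1250 = 19433.591 mm³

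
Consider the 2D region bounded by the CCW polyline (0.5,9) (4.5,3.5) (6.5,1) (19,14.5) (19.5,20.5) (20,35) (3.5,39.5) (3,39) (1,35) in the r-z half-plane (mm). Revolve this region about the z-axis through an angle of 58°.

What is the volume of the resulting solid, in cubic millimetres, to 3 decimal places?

Volume = 5475.229 mm³

Profile (r,z), 9 vertices: (0.5,9) (4.5,3.5) (6.5,1) (19,14.5) (19.5,20.5) (20,35) (3.5,39.5) (3,39) (1,35)
edge 0: (0.5,9)→(4.5,3.5)  cross = 0.5·3.5 − 4.5·9 = -38.7500; (r_i+r_j)·cross = 5·-38.7500 = -193.7500
edge 1: (4.5,3.5)→(6.5,1)  cross = 4.5·1 − 6.5·3.5 = -18.2500; (r_i+r_j)·cross = 11·-18.2500 = -200.7500
edge 2: (6.5,1)→(19,14.5)  cross = 6.5·14.5 − 19·1 = 75.2500; (r_i+r_j)·cross = 25.5·75.2500 = 1918.8750
edge 3: (19,14.5)→(19.5,20.5)  cross = 19·20.5 − 19.5·14.5 = 106.7500; (r_i+r_j)·cross = 38.5·106.7500 = 4109.8750
edge 4: (19.5,20.5)→(20,35)  cross = 19.5·35 − 20·20.5 = 272.5000; (r_i+r_j)·cross = 39.5·272.5000 = 10763.7500
edge 5: (20,35)→(3.5,39.5)  cross = 20·39.5 − 3.5·35 = 667.5000; (r_i+r_j)·cross = 23.5·667.5000 = 15686.2500
edge 6: (3.5,39.5)→(3,39)  cross = 3.5·39 − 3·39.5 = 18.0000; (r_i+r_j)·cross = 6.5·18.0000 = 117.0000
edge 7: (3,39)→(1,35)  cross = 3·35 − 1·39 = 66.0000; (r_i+r_j)·cross = 4·66.0000 = 264.0000
edge 8: (1,35)→(0.5,9)  cross = 1·9 − 0.5·35 = -8.5000; (r_i+r_j)·cross = 1.5·-8.5000 = -12.7500
Σcross = 1140.5000 → A = |Σcross|/2 = 570.2500 mm²
Σ(r_i+r_j)·cross = 32452.5000 → first moment M = |Σ|/6 = 5408.7500
R_c = M/A = 5408.7500/570.2500 = 9.4849 mm
θ = 58° = 1.012291 rad
V = θ·R_c·A = 1.012291·9.4849·570.2500 = 5475.229 mm³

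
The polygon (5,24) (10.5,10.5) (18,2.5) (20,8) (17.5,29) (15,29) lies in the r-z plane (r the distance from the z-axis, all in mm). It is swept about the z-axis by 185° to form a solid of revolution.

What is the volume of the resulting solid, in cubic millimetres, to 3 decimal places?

Volume = 10223.442 mm³

Profile (r,z), 6 vertices: (5,24) (10.5,10.5) (18,2.5) (20,8) (17.5,29) (15,29)
edge 0: (5,24)→(10.5,10.5)  cross = 5·10.5 − 10.5·24 = -199.5000; (r_i+r_j)·cross = 15.5·-199.5000 = -3092.2500
edge 1: (10.5,10.5)→(18,2.5)  cross = 10.5·2.5 − 18·10.5 = -162.7500; (r_i+r_j)·cross = 28.5·-162.7500 = -4638.3750
edge 2: (18,2.5)→(20,8)  cross = 18·8 − 20·2.5 = 94.0000; (r_i+r_j)·cross = 38·94.0000 = 3572.0000
edge 3: (20,8)→(17.5,29)  cross = 20·29 − 17.5·8 = 440.0000; (r_i+r_j)·cross = 37.5·440.0000 = 16500.0000
edge 4: (17.5,29)→(15,29)  cross = 17.5·29 − 15·29 = 72.5000; (r_i+r_j)·cross = 32.5·72.5000 = 2356.2500
edge 5: (15,29)→(5,24)  cross = 15·24 − 5·29 = 215.0000; (r_i+r_j)·cross = 20·215.0000 = 4300.0000
Σcross = 459.2500 → A = |Σcross|/2 = 229.6250 mm²
Σ(r_i+r_j)·cross = 18997.6250 → first moment M = |Σ|/6 = 3166.2708
R_c = M/A = 3166.2708/229.6250 = 13.7889 mm
θ = 185° = 3.228859 rad
V = θ·R_c·A = 3.228859·13.7889·229.6250 = 10223.442 mm³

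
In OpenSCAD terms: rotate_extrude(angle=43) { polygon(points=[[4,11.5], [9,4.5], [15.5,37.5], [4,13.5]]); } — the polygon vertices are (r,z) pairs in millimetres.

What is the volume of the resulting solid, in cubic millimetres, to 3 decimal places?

Volume = 818.005 mm³

Profile (r,z), 4 vertices: (4,11.5) (9,4.5) (15.5,37.5) (4,13.5)
edge 0: (4,11.5)→(9,4.5)  cross = 4·4.5 − 9·11.5 = -85.5000; (r_i+r_j)·cross = 13·-85.5000 = -1111.5000
edge 1: (9,4.5)→(15.5,37.5)  cross = 9·37.5 − 15.5·4.5 = 267.7500; (r_i+r_j)·cross = 24.5·267.7500 = 6559.8750
edge 2: (15.5,37.5)→(4,13.5)  cross = 15.5·13.5 − 4·37.5 = 59.2500; (r_i+r_j)·cross = 19.5·59.2500 = 1155.3750
edge 3: (4,13.5)→(4,11.5)  cross = 4·11.5 − 4·13.5 = -8.0000; (r_i+r_j)·cross = 8·-8.0000 = -64.0000
Σcross = 233.5000 → A = |Σcross|/2 = 116.7500 mm²
Σ(r_i+r_j)·cross = 6539.7500 → first moment M = |Σ|/6 = 1089.9583
R_c = M/A = 1089.9583/116.7500 = 9.3358 mm
θ = 43° = 0.750492 rad
V = θ·R_c·A = 0.750492·9.3358·116.7500 = 818.005 mm³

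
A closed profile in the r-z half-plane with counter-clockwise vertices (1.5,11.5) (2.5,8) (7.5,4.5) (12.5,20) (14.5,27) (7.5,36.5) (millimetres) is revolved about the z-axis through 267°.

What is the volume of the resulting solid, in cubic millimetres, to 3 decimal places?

Profile (r,z), 6 vertices: (1.5,11.5) (2.5,8) (7.5,4.5) (12.5,20) (14.5,27) (7.5,36.5)
edge 0: (1.5,11.5)→(2.5,8)  cross = 1.5·8 − 2.5·11.5 = -16.7500; (r_i+r_j)·cross = 4·-16.7500 = -67.0000
edge 1: (2.5,8)→(7.5,4.5)  cross = 2.5·4.5 − 7.5·8 = -48.7500; (r_i+r_j)·cross = 10·-48.7500 = -487.5000
edge 2: (7.5,4.5)→(12.5,20)  cross = 7.5·20 − 12.5·4.5 = 93.7500; (r_i+r_j)·cross = 20·93.7500 = 1875.0000
edge 3: (12.5,20)→(14.5,27)  cross = 12.5·27 − 14.5·20 = 47.5000; (r_i+r_j)·cross = 27·47.5000 = 1282.5000
edge 4: (14.5,27)→(7.5,36.5)  cross = 14.5·36.5 − 7.5·27 = 326.7500; (r_i+r_j)·cross = 22·326.7500 = 7188.5000
edge 5: (7.5,36.5)→(1.5,11.5)  cross = 7.5·11.5 − 1.5·36.5 = 31.5000; (r_i+r_j)·cross = 9·31.5000 = 283.5000
Σcross = 434.0000 → A = |Σcross|/2 = 217.0000 mm²
Σ(r_i+r_j)·cross = 10075.0000 → first moment M = |Σ|/6 = 1679.1667
R_c = M/A = 1679.1667/217.0000 = 7.7381 mm
θ = 267° = 4.660029 rad
V = θ·R_c·A = 4.660029·7.7381·217.0000 = 7824.966 mm³

Volume = 7824.966 mm³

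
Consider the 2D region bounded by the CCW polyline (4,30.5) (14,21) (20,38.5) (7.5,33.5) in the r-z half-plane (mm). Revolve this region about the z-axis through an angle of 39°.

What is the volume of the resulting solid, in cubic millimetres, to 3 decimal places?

Volume = 1071.615 mm³

Profile (r,z), 4 vertices: (4,30.5) (14,21) (20,38.5) (7.5,33.5)
edge 0: (4,30.5)→(14,21)  cross = 4·21 − 14·30.5 = -343.0000; (r_i+r_j)·cross = 18·-343.0000 = -6174.0000
edge 1: (14,21)→(20,38.5)  cross = 14·38.5 − 20·21 = 119.0000; (r_i+r_j)·cross = 34·119.0000 = 4046.0000
edge 2: (20,38.5)→(7.5,33.5)  cross = 20·33.5 − 7.5·38.5 = 381.2500; (r_i+r_j)·cross = 27.5·381.2500 = 10484.3750
edge 3: (7.5,33.5)→(4,30.5)  cross = 7.5·30.5 − 4·33.5 = 94.7500; (r_i+r_j)·cross = 11.5·94.7500 = 1089.6250
Σcross = 252.0000 → A = |Σcross|/2 = 126.0000 mm²
Σ(r_i+r_j)·cross = 9446.0000 → first moment M = |Σ|/6 = 1574.3333
R_c = M/A = 1574.3333/126.0000 = 12.4947 mm
θ = 39° = 0.680678 rad
V = θ·R_c·A = 0.680678·12.4947·126.0000 = 1071.615 mm³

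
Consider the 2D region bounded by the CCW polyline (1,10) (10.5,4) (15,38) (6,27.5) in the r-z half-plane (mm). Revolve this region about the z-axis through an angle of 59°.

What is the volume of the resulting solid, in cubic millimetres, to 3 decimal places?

Volume = 1988.265 mm³

Profile (r,z), 4 vertices: (1,10) (10.5,4) (15,38) (6,27.5)
edge 0: (1,10)→(10.5,4)  cross = 1·4 − 10.5·10 = -101.0000; (r_i+r_j)·cross = 11.5·-101.0000 = -1161.5000
edge 1: (10.5,4)→(15,38)  cross = 10.5·38 − 15·4 = 339.0000; (r_i+r_j)·cross = 25.5·339.0000 = 8644.5000
edge 2: (15,38)→(6,27.5)  cross = 15·27.5 − 6·38 = 184.5000; (r_i+r_j)·cross = 21·184.5000 = 3874.5000
edge 3: (6,27.5)→(1,10)  cross = 6·10 − 1·27.5 = 32.5000; (r_i+r_j)·cross = 7·32.5000 = 227.5000
Σcross = 455.0000 → A = |Σcross|/2 = 227.5000 mm²
Σ(r_i+r_j)·cross = 11585.0000 → first moment M = |Σ|/6 = 1930.8333
R_c = M/A = 1930.8333/227.5000 = 8.4872 mm
θ = 59° = 1.029744 rad
V = θ·R_c·A = 1.029744·8.4872·227.5000 = 1988.265 mm³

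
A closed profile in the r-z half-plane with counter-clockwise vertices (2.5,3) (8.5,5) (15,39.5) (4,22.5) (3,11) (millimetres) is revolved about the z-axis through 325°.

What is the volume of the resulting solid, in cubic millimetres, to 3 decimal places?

Profile (r,z), 5 vertices: (2.5,3) (8.5,5) (15,39.5) (4,22.5) (3,11)
edge 0: (2.5,3)→(8.5,5)  cross = 2.5·5 − 8.5·3 = -13.0000; (r_i+r_j)·cross = 11·-13.0000 = -143.0000
edge 1: (8.5,5)→(15,39.5)  cross = 8.5·39.5 − 15·5 = 260.7500; (r_i+r_j)·cross = 23.5·260.7500 = 6127.6250
edge 2: (15,39.5)→(4,22.5)  cross = 15·22.5 − 4·39.5 = 179.5000; (r_i+r_j)·cross = 19·179.5000 = 3410.5000
edge 3: (4,22.5)→(3,11)  cross = 4·11 − 3·22.5 = -23.5000; (r_i+r_j)·cross = 7·-23.5000 = -164.5000
edge 4: (3,11)→(2.5,3)  cross = 3·3 − 2.5·11 = -18.5000; (r_i+r_j)·cross = 5.5·-18.5000 = -101.7500
Σcross = 385.2500 → A = |Σcross|/2 = 192.6250 mm²
Σ(r_i+r_j)·cross = 9128.8750 → first moment M = |Σ|/6 = 1521.4792
R_c = M/A = 1521.4792/192.6250 = 7.8987 mm
θ = 325° = 5.672320 rad
V = θ·R_c·A = 5.672320·7.8987·192.6250 = 8630.317 mm³

Volume = 8630.317 mm³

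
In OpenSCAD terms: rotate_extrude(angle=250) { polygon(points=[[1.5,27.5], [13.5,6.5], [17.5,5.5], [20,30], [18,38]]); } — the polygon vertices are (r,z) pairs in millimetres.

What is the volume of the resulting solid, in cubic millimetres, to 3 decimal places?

Profile (r,z), 5 vertices: (1.5,27.5) (13.5,6.5) (17.5,5.5) (20,30) (18,38)
edge 0: (1.5,27.5)→(13.5,6.5)  cross = 1.5·6.5 − 13.5·27.5 = -361.5000; (r_i+r_j)·cross = 15·-361.5000 = -5422.5000
edge 1: (13.5,6.5)→(17.5,5.5)  cross = 13.5·5.5 − 17.5·6.5 = -39.5000; (r_i+r_j)·cross = 31·-39.5000 = -1224.5000
edge 2: (17.5,5.5)→(20,30)  cross = 17.5·30 − 20·5.5 = 415.0000; (r_i+r_j)·cross = 37.5·415.0000 = 15562.5000
edge 3: (20,30)→(18,38)  cross = 20·38 − 18·30 = 220.0000; (r_i+r_j)·cross = 38·220.0000 = 8360.0000
edge 4: (18,38)→(1.5,27.5)  cross = 18·27.5 − 1.5·38 = 438.0000; (r_i+r_j)·cross = 19.5·438.0000 = 8541.0000
Σcross = 672.0000 → A = |Σcross|/2 = 336.0000 mm²
Σ(r_i+r_j)·cross = 25816.5000 → first moment M = |Σ|/6 = 4302.7500
R_c = M/A = 4302.7500/336.0000 = 12.8058 mm
θ = 250° = 4.363323 rad
V = θ·R_c·A = 4.363323·12.8058·336.0000 = 18774.289 mm³

Volume = 18774.289 mm³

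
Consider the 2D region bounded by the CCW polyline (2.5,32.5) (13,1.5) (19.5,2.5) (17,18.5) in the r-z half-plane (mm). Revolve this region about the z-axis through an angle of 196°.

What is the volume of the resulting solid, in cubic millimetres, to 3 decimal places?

Volume = 8610.838 mm³

Profile (r,z), 4 vertices: (2.5,32.5) (13,1.5) (19.5,2.5) (17,18.5)
edge 0: (2.5,32.5)→(13,1.5)  cross = 2.5·1.5 − 13·32.5 = -418.7500; (r_i+r_j)·cross = 15.5·-418.7500 = -6490.6250
edge 1: (13,1.5)→(19.5,2.5)  cross = 13·2.5 − 19.5·1.5 = 3.2500; (r_i+r_j)·cross = 32.5·3.2500 = 105.6250
edge 2: (19.5,2.5)→(17,18.5)  cross = 19.5·18.5 − 17·2.5 = 318.2500; (r_i+r_j)·cross = 36.5·318.2500 = 11616.1250
edge 3: (17,18.5)→(2.5,32.5)  cross = 17·32.5 − 2.5·18.5 = 506.2500; (r_i+r_j)·cross = 19.5·506.2500 = 9871.8750
Σcross = 409.0000 → A = |Σcross|/2 = 204.5000 mm²
Σ(r_i+r_j)·cross = 15103.0000 → first moment M = |Σ|/6 = 2517.1667
R_c = M/A = 2517.1667/204.5000 = 12.3089 mm
θ = 196° = 3.420845 rad
V = θ·R_c·A = 3.420845·12.3089·204.5000 = 8610.838 mm³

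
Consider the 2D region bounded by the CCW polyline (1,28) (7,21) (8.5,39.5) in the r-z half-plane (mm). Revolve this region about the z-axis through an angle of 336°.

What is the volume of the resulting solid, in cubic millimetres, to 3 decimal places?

Profile (r,z), 3 vertices: (1,28) (7,21) (8.5,39.5)
edge 0: (1,28)→(7,21)  cross = 1·21 − 7·28 = -175.0000; (r_i+r_j)·cross = 8·-175.0000 = -1400.0000
edge 1: (7,21)→(8.5,39.5)  cross = 7·39.5 − 8.5·21 = 98.0000; (r_i+r_j)·cross = 15.5·98.0000 = 1519.0000
edge 2: (8.5,39.5)→(1,28)  cross = 8.5·28 − 1·39.5 = 198.5000; (r_i+r_j)·cross = 9.5·198.5000 = 1885.7500
Σcross = 121.5000 → A = |Σcross|/2 = 60.7500 mm²
Σ(r_i+r_j)·cross = 2004.7500 → first moment M = |Σ|/6 = 334.1250
R_c = M/A = 334.1250/60.7500 = 5.5000 mm
θ = 336° = 5.864306 rad
V = θ·R_c·A = 5.864306·5.5000·60.7500 = 1959.411 mm³

Volume = 1959.411 mm³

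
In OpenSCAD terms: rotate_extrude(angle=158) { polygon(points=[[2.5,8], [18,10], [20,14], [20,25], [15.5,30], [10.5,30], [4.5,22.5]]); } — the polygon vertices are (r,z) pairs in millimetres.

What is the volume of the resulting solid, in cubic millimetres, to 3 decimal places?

Volume = 9723.943 mm³

Profile (r,z), 7 vertices: (2.5,8) (18,10) (20,14) (20,25) (15.5,30) (10.5,30) (4.5,22.5)
edge 0: (2.5,8)→(18,10)  cross = 2.5·10 − 18·8 = -119.0000; (r_i+r_j)·cross = 20.5·-119.0000 = -2439.5000
edge 1: (18,10)→(20,14)  cross = 18·14 − 20·10 = 52.0000; (r_i+r_j)·cross = 38·52.0000 = 1976.0000
edge 2: (20,14)→(20,25)  cross = 20·25 − 20·14 = 220.0000; (r_i+r_j)·cross = 40·220.0000 = 8800.0000
edge 3: (20,25)→(15.5,30)  cross = 20·30 − 15.5·25 = 212.5000; (r_i+r_j)·cross = 35.5·212.5000 = 7543.7500
edge 4: (15.5,30)→(10.5,30)  cross = 15.5·30 − 10.5·30 = 150.0000; (r_i+r_j)·cross = 26·150.0000 = 3900.0000
edge 5: (10.5,30)→(4.5,22.5)  cross = 10.5·22.5 − 4.5·30 = 101.2500; (r_i+r_j)·cross = 15·101.2500 = 1518.7500
edge 6: (4.5,22.5)→(2.5,8)  cross = 4.5·8 − 2.5·22.5 = -20.2500; (r_i+r_j)·cross = 7·-20.2500 = -141.7500
Σcross = 596.5000 → A = |Σcross|/2 = 298.2500 mm²
Σ(r_i+r_j)·cross = 21157.2500 → first moment M = |Σ|/6 = 3526.2083
R_c = M/A = 3526.2083/298.2500 = 11.8230 mm
θ = 158° = 2.757620 rad
V = θ·R_c·A = 2.757620·11.8230·298.2500 = 9723.943 mm³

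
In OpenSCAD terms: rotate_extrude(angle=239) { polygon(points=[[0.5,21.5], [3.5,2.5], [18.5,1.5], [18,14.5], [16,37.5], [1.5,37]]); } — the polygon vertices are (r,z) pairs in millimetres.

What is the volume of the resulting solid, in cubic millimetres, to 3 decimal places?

Profile (r,z), 6 vertices: (0.5,21.5) (3.5,2.5) (18.5,1.5) (18,14.5) (16,37.5) (1.5,37)
edge 0: (0.5,21.5)→(3.5,2.5)  cross = 0.5·2.5 − 3.5·21.5 = -74.0000; (r_i+r_j)·cross = 4·-74.0000 = -296.0000
edge 1: (3.5,2.5)→(18.5,1.5)  cross = 3.5·1.5 − 18.5·2.5 = -41.0000; (r_i+r_j)·cross = 22·-41.0000 = -902.0000
edge 2: (18.5,1.5)→(18,14.5)  cross = 18.5·14.5 − 18·1.5 = 241.2500; (r_i+r_j)·cross = 36.5·241.2500 = 8805.6250
edge 3: (18,14.5)→(16,37.5)  cross = 18·37.5 − 16·14.5 = 443.0000; (r_i+r_j)·cross = 34·443.0000 = 15062.0000
edge 4: (16,37.5)→(1.5,37)  cross = 16·37 − 1.5·37.5 = 535.7500; (r_i+r_j)·cross = 17.5·535.7500 = 9375.6250
edge 5: (1.5,37)→(0.5,21.5)  cross = 1.5·21.5 − 0.5·37 = 13.7500; (r_i+r_j)·cross = 2·13.7500 = 27.5000
Σcross = 1118.7500 → A = |Σcross|/2 = 559.3750 mm²
Σ(r_i+r_j)·cross = 32072.7500 → first moment M = |Σ|/6 = 5345.4583
R_c = M/A = 5345.4583/559.3750 = 9.5561 mm
θ = 239° = 4.171337 rad
V = θ·R_c·A = 4.171337·9.5561·559.3750 = 22297.708 mm³

Volume = 22297.708 mm³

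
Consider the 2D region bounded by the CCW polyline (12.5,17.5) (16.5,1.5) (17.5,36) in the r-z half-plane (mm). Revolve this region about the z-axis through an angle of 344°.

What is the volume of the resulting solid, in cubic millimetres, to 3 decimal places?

Profile (r,z), 3 vertices: (12.5,17.5) (16.5,1.5) (17.5,36)
edge 0: (12.5,17.5)→(16.5,1.5)  cross = 12.5·1.5 − 16.5·17.5 = -270.0000; (r_i+r_j)·cross = 29·-270.0000 = -7830.0000
edge 1: (16.5,1.5)→(17.5,36)  cross = 16.5·36 − 17.5·1.5 = 567.7500; (r_i+r_j)·cross = 34·567.7500 = 19303.5000
edge 2: (17.5,36)→(12.5,17.5)  cross = 17.5·17.5 − 12.5·36 = -143.7500; (r_i+r_j)·cross = 30·-143.7500 = -4312.5000
Σcross = 154.0000 → A = |Σcross|/2 = 77.0000 mm²
Σ(r_i+r_j)·cross = 7161.0000 → first moment M = |Σ|/6 = 1193.5000
R_c = M/A = 1193.5000/77.0000 = 15.5000 mm
θ = 344° = 6.003933 rad
V = θ·R_c·A = 6.003933·15.5000·77.0000 = 7165.694 mm³

Volume = 7165.694 mm³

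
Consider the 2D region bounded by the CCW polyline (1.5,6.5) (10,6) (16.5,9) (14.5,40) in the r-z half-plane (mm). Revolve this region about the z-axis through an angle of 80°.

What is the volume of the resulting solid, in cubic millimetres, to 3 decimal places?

Volume = 3741.986 mm³

Profile (r,z), 4 vertices: (1.5,6.5) (10,6) (16.5,9) (14.5,40)
edge 0: (1.5,6.5)→(10,6)  cross = 1.5·6 − 10·6.5 = -56.0000; (r_i+r_j)·cross = 11.5·-56.0000 = -644.0000
edge 1: (10,6)→(16.5,9)  cross = 10·9 − 16.5·6 = -9.0000; (r_i+r_j)·cross = 26.5·-9.0000 = -238.5000
edge 2: (16.5,9)→(14.5,40)  cross = 16.5·40 − 14.5·9 = 529.5000; (r_i+r_j)·cross = 31·529.5000 = 16414.5000
edge 3: (14.5,40)→(1.5,6.5)  cross = 14.5·6.5 − 1.5·40 = 34.2500; (r_i+r_j)·cross = 16·34.2500 = 548.0000
Σcross = 498.7500 → A = |Σcross|/2 = 249.3750 mm²
Σ(r_i+r_j)·cross = 16080.0000 → first moment M = |Σ|/6 = 2680.0000
R_c = M/A = 2680.0000/249.3750 = 10.7469 mm
θ = 80° = 1.396263 rad
V = θ·R_c·A = 1.396263·10.7469·249.3750 = 3741.986 mm³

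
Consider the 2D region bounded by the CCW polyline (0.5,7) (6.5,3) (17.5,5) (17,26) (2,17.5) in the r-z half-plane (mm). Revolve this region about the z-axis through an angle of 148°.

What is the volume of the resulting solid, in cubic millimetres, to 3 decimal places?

Volume = 7170.058 mm³

Profile (r,z), 5 vertices: (0.5,7) (6.5,3) (17.5,5) (17,26) (2,17.5)
edge 0: (0.5,7)→(6.5,3)  cross = 0.5·3 − 6.5·7 = -44.0000; (r_i+r_j)·cross = 7·-44.0000 = -308.0000
edge 1: (6.5,3)→(17.5,5)  cross = 6.5·5 − 17.5·3 = -20.0000; (r_i+r_j)·cross = 24·-20.0000 = -480.0000
edge 2: (17.5,5)→(17,26)  cross = 17.5·26 − 17·5 = 370.0000; (r_i+r_j)·cross = 34.5·370.0000 = 12765.0000
edge 3: (17,26)→(2,17.5)  cross = 17·17.5 − 2·26 = 245.5000; (r_i+r_j)·cross = 19·245.5000 = 4664.5000
edge 4: (2,17.5)→(0.5,7)  cross = 2·7 − 0.5·17.5 = 5.2500; (r_i+r_j)·cross = 2.5·5.2500 = 13.1250
Σcross = 556.7500 → A = |Σcross|/2 = 278.3750 mm²
Σ(r_i+r_j)·cross = 16654.6250 → first moment M = |Σ|/6 = 2775.7708
R_c = M/A = 2775.7708/278.3750 = 9.9713 mm
θ = 148° = 2.583087 rad
V = θ·R_c·A = 2.583087·9.9713·278.3750 = 7170.058 mm³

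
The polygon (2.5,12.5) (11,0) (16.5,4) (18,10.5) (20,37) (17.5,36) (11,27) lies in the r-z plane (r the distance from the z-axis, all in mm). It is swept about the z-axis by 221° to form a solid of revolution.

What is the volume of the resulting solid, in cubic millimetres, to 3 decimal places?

Volume = 16726.571 mm³

Profile (r,z), 7 vertices: (2.5,12.5) (11,0) (16.5,4) (18,10.5) (20,37) (17.5,36) (11,27)
edge 0: (2.5,12.5)→(11,0)  cross = 2.5·0 − 11·12.5 = -137.5000; (r_i+r_j)·cross = 13.5·-137.5000 = -1856.2500
edge 1: (11,0)→(16.5,4)  cross = 11·4 − 16.5·0 = 44.0000; (r_i+r_j)·cross = 27.5·44.0000 = 1210.0000
edge 2: (16.5,4)→(18,10.5)  cross = 16.5·10.5 − 18·4 = 101.2500; (r_i+r_j)·cross = 34.5·101.2500 = 3493.1250
edge 3: (18,10.5)→(20,37)  cross = 18·37 − 20·10.5 = 456.0000; (r_i+r_j)·cross = 38·456.0000 = 17328.0000
edge 4: (20,37)→(17.5,36)  cross = 20·36 − 17.5·37 = 72.5000; (r_i+r_j)·cross = 37.5·72.5000 = 2718.7500
edge 5: (17.5,36)→(11,27)  cross = 17.5·27 − 11·36 = 76.5000; (r_i+r_j)·cross = 28.5·76.5000 = 2180.2500
edge 6: (11,27)→(2.5,12.5)  cross = 11·12.5 − 2.5·27 = 70.0000; (r_i+r_j)·cross = 13.5·70.0000 = 945.0000
Σcross = 682.7500 → A = |Σcross|/2 = 341.3750 mm²
Σ(r_i+r_j)·cross = 26018.8750 → first moment M = |Σ|/6 = 4336.4792
R_c = M/A = 4336.4792/341.3750 = 12.7030 mm
θ = 221° = 3.857178 rad
V = θ·R_c·A = 3.857178·12.7030·341.3750 = 16726.571 mm³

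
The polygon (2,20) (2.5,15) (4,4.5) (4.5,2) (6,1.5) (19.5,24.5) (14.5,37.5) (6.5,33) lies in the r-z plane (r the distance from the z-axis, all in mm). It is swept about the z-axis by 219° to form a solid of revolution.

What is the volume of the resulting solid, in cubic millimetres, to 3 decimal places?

Profile (r,z), 8 vertices: (2,20) (2.5,15) (4,4.5) (4.5,2) (6,1.5) (19.5,24.5) (14.5,37.5) (6.5,33)
edge 0: (2,20)→(2.5,15)  cross = 2·15 − 2.5·20 = -20.0000; (r_i+r_j)·cross = 4.5·-20.0000 = -90.0000
edge 1: (2.5,15)→(4,4.5)  cross = 2.5·4.5 − 4·15 = -48.7500; (r_i+r_j)·cross = 6.5·-48.7500 = -316.8750
edge 2: (4,4.5)→(4.5,2)  cross = 4·2 − 4.5·4.5 = -12.2500; (r_i+r_j)·cross = 8.5·-12.2500 = -104.1250
edge 3: (4.5,2)→(6,1.5)  cross = 4.5·1.5 − 6·2 = -5.2500; (r_i+r_j)·cross = 10.5·-5.2500 = -55.1250
edge 4: (6,1.5)→(19.5,24.5)  cross = 6·24.5 − 19.5·1.5 = 117.7500; (r_i+r_j)·cross = 25.5·117.7500 = 3002.6250
edge 5: (19.5,24.5)→(14.5,37.5)  cross = 19.5·37.5 − 14.5·24.5 = 376.0000; (r_i+r_j)·cross = 34·376.0000 = 12784.0000
edge 6: (14.5,37.5)→(6.5,33)  cross = 14.5·33 − 6.5·37.5 = 234.7500; (r_i+r_j)·cross = 21·234.7500 = 4929.7500
edge 7: (6.5,33)→(2,20)  cross = 6.5·20 − 2·33 = 64.0000; (r_i+r_j)·cross = 8.5·64.0000 = 544.0000
Σcross = 706.2500 → A = |Σcross|/2 = 353.1250 mm²
Σ(r_i+r_j)·cross = 20694.2500 → first moment M = |Σ|/6 = 3449.0417
R_c = M/A = 3449.0417/353.1250 = 9.7672 mm
θ = 219° = 3.822271 rad
V = θ·R_c·A = 3.822271·9.7672·353.1250 = 13183.172 mm³

Volume = 13183.172 mm³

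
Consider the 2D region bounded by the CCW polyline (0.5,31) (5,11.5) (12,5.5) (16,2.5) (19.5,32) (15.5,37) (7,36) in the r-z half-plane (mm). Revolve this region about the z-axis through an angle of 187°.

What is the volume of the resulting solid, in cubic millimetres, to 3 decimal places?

Profile (r,z), 7 vertices: (0.5,31) (5,11.5) (12,5.5) (16,2.5) (19.5,32) (15.5,37) (7,36)
edge 0: (0.5,31)→(5,11.5)  cross = 0.5·11.5 − 5·31 = -149.2500; (r_i+r_j)·cross = 5.5·-149.2500 = -820.8750
edge 1: (5,11.5)→(12,5.5)  cross = 5·5.5 − 12·11.5 = -110.5000; (r_i+r_j)·cross = 17·-110.5000 = -1878.5000
edge 2: (12,5.5)→(16,2.5)  cross = 12·2.5 − 16·5.5 = -58.0000; (r_i+r_j)·cross = 28·-58.0000 = -1624.0000
edge 3: (16,2.5)→(19.5,32)  cross = 16·32 − 19.5·2.5 = 463.2500; (r_i+r_j)·cross = 35.5·463.2500 = 16445.3750
edge 4: (19.5,32)→(15.5,37)  cross = 19.5·37 − 15.5·32 = 225.5000; (r_i+r_j)·cross = 35·225.5000 = 7892.5000
edge 5: (15.5,37)→(7,36)  cross = 15.5·36 − 7·37 = 299.0000; (r_i+r_j)·cross = 22.5·299.0000 = 6727.5000
edge 6: (7,36)→(0.5,31)  cross = 7·31 − 0.5·36 = 199.0000; (r_i+r_j)·cross = 7.5·199.0000 = 1492.5000
Σcross = 869.0000 → A = |Σcross|/2 = 434.5000 mm²
Σ(r_i+r_j)·cross = 28234.5000 → first moment M = |Σ|/6 = 4705.7500
R_c = M/A = 4705.7500/434.5000 = 10.8303 mm
θ = 187° = 3.263766 rad
V = θ·R_c·A = 3.263766·10.8303·434.5000 = 15358.465 mm³

Volume = 15358.465 mm³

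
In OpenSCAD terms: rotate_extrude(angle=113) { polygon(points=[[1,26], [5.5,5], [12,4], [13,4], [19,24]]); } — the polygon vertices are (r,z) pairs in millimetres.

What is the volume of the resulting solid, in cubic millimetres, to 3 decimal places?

Volume = 5025.879 mm³

Profile (r,z), 5 vertices: (1,26) (5.5,5) (12,4) (13,4) (19,24)
edge 0: (1,26)→(5.5,5)  cross = 1·5 − 5.5·26 = -138.0000; (r_i+r_j)·cross = 6.5·-138.0000 = -897.0000
edge 1: (5.5,5)→(12,4)  cross = 5.5·4 − 12·5 = -38.0000; (r_i+r_j)·cross = 17.5·-38.0000 = -665.0000
edge 2: (12,4)→(13,4)  cross = 12·4 − 13·4 = -4.0000; (r_i+r_j)·cross = 25·-4.0000 = -100.0000
edge 3: (13,4)→(19,24)  cross = 13·24 − 19·4 = 236.0000; (r_i+r_j)·cross = 32·236.0000 = 7552.0000
edge 4: (19,24)→(1,26)  cross = 19·26 − 1·24 = 470.0000; (r_i+r_j)·cross = 20·470.0000 = 9400.0000
Σcross = 526.0000 → A = |Σcross|/2 = 263.0000 mm²
Σ(r_i+r_j)·cross = 15290.0000 → first moment M = |Σ|/6 = 2548.3333
R_c = M/A = 2548.3333/263.0000 = 9.6895 mm
θ = 113° = 1.972222 rad
V = θ·R_c·A = 1.972222·9.6895·263.0000 = 5025.879 mm³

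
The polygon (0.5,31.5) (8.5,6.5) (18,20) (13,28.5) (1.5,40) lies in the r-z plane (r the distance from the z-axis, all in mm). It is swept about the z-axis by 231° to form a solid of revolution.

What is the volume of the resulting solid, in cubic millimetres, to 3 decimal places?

Profile (r,z), 5 vertices: (0.5,31.5) (8.5,6.5) (18,20) (13,28.5) (1.5,40)
edge 0: (0.5,31.5)→(8.5,6.5)  cross = 0.5·6.5 − 8.5·31.5 = -264.5000; (r_i+r_j)·cross = 9·-264.5000 = -2380.5000
edge 1: (8.5,6.5)→(18,20)  cross = 8.5·20 − 18·6.5 = 53.0000; (r_i+r_j)·cross = 26.5·53.0000 = 1404.5000
edge 2: (18,20)→(13,28.5)  cross = 18·28.5 − 13·20 = 253.0000; (r_i+r_j)·cross = 31·253.0000 = 7843.0000
edge 3: (13,28.5)→(1.5,40)  cross = 13·40 − 1.5·28.5 = 477.2500; (r_i+r_j)·cross = 14.5·477.2500 = 6920.1250
edge 4: (1.5,40)→(0.5,31.5)  cross = 1.5·31.5 − 0.5·40 = 27.2500; (r_i+r_j)·cross = 2·27.2500 = 54.5000
Σcross = 546.0000 → A = |Σcross|/2 = 273.0000 mm²
Σ(r_i+r_j)·cross = 13841.6250 → first moment M = |Σ|/6 = 2306.9375
R_c = M/A = 2306.9375/273.0000 = 8.4503 mm
θ = 231° = 4.031711 rad
V = θ·R_c·A = 4.031711·8.4503·273.0000 = 9300.904 mm³

Volume = 9300.904 mm³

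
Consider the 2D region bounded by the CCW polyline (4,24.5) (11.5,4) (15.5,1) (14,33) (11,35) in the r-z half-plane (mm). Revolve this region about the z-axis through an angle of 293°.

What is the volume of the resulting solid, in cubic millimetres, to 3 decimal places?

Profile (r,z), 5 vertices: (4,24.5) (11.5,4) (15.5,1) (14,33) (11,35)
edge 0: (4,24.5)→(11.5,4)  cross = 4·4 − 11.5·24.5 = -265.7500; (r_i+r_j)·cross = 15.5·-265.7500 = -4119.1250
edge 1: (11.5,4)→(15.5,1)  cross = 11.5·1 − 15.5·4 = -50.5000; (r_i+r_j)·cross = 27·-50.5000 = -1363.5000
edge 2: (15.5,1)→(14,33)  cross = 15.5·33 − 14·1 = 497.5000; (r_i+r_j)·cross = 29.5·497.5000 = 14676.2500
edge 3: (14,33)→(11,35)  cross = 14·35 − 11·33 = 127.0000; (r_i+r_j)·cross = 25·127.0000 = 3175.0000
edge 4: (11,35)→(4,24.5)  cross = 11·24.5 − 4·35 = 129.5000; (r_i+r_j)·cross = 15·129.5000 = 1942.5000
Σcross = 437.7500 → A = |Σcross|/2 = 218.8750 mm²
Σ(r_i+r_j)·cross = 14311.1250 → first moment M = |Σ|/6 = 2385.1875
R_c = M/A = 2385.1875/218.8750 = 10.8975 mm
θ = 293° = 5.113815 rad
V = θ·R_c·A = 5.113815·10.8975·218.8750 = 12197.407 mm³

Volume = 12197.407 mm³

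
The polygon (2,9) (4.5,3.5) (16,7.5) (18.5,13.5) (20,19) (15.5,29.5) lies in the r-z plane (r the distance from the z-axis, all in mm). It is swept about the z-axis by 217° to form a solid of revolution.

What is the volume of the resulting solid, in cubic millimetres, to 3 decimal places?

Profile (r,z), 6 vertices: (2,9) (4.5,3.5) (16,7.5) (18.5,13.5) (20,19) (15.5,29.5)
edge 0: (2,9)→(4.5,3.5)  cross = 2·3.5 − 4.5·9 = -33.5000; (r_i+r_j)·cross = 6.5·-33.5000 = -217.7500
edge 1: (4.5,3.5)→(16,7.5)  cross = 4.5·7.5 − 16·3.5 = -22.2500; (r_i+r_j)·cross = 20.5·-22.2500 = -456.1250
edge 2: (16,7.5)→(18.5,13.5)  cross = 16·13.5 − 18.5·7.5 = 77.2500; (r_i+r_j)·cross = 34.5·77.2500 = 2665.1250
edge 3: (18.5,13.5)→(20,19)  cross = 18.5·19 − 20·13.5 = 81.5000; (r_i+r_j)·cross = 38.5·81.5000 = 3137.7500
edge 4: (20,19)→(15.5,29.5)  cross = 20·29.5 − 15.5·19 = 295.5000; (r_i+r_j)·cross = 35.5·295.5000 = 10490.2500
edge 5: (15.5,29.5)→(2,9)  cross = 15.5·9 − 2·29.5 = 80.5000; (r_i+r_j)·cross = 17.5·80.5000 = 1408.7500
Σcross = 479.0000 → A = |Σcross|/2 = 239.5000 mm²
Σ(r_i+r_j)·cross = 17028.0000 → first moment M = |Σ|/6 = 2838.0000
R_c = M/A = 2838.0000/239.5000 = 11.8497 mm
θ = 217° = 3.787364 rad
V = θ·R_c·A = 3.787364·11.8497·239.5000 = 10748.540 mm³

Volume = 10748.540 mm³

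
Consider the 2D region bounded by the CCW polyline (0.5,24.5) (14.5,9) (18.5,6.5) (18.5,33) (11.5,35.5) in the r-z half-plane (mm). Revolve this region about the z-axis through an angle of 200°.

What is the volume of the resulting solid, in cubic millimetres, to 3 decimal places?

Volume = 12787.009 mm³

Profile (r,z), 5 vertices: (0.5,24.5) (14.5,9) (18.5,6.5) (18.5,33) (11.5,35.5)
edge 0: (0.5,24.5)→(14.5,9)  cross = 0.5·9 − 14.5·24.5 = -350.7500; (r_i+r_j)·cross = 15·-350.7500 = -5261.2500
edge 1: (14.5,9)→(18.5,6.5)  cross = 14.5·6.5 − 18.5·9 = -72.2500; (r_i+r_j)·cross = 33·-72.2500 = -2384.2500
edge 2: (18.5,6.5)→(18.5,33)  cross = 18.5·33 − 18.5·6.5 = 490.2500; (r_i+r_j)·cross = 37·490.2500 = 18139.2500
edge 3: (18.5,33)→(11.5,35.5)  cross = 18.5·35.5 − 11.5·33 = 277.2500; (r_i+r_j)·cross = 30·277.2500 = 8317.5000
edge 4: (11.5,35.5)→(0.5,24.5)  cross = 11.5·24.5 − 0.5·35.5 = 264.0000; (r_i+r_j)·cross = 12·264.0000 = 3168.0000
Σcross = 608.5000 → A = |Σcross|/2 = 304.2500 mm²
Σ(r_i+r_j)·cross = 21979.2500 → first moment M = |Σ|/6 = 3663.2083
R_c = M/A = 3663.2083/304.2500 = 12.0401 mm
θ = 200° = 3.490659 rad
V = θ·R_c·A = 3.490659·12.0401·304.2500 = 12787.009 mm³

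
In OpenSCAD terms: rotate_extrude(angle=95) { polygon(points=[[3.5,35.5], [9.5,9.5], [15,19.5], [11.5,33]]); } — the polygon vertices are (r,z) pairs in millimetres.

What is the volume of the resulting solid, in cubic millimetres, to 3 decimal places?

Volume = 2393.552 mm³

Profile (r,z), 4 vertices: (3.5,35.5) (9.5,9.5) (15,19.5) (11.5,33)
edge 0: (3.5,35.5)→(9.5,9.5)  cross = 3.5·9.5 − 9.5·35.5 = -304.0000; (r_i+r_j)·cross = 13·-304.0000 = -3952.0000
edge 1: (9.5,9.5)→(15,19.5)  cross = 9.5·19.5 − 15·9.5 = 42.7500; (r_i+r_j)·cross = 24.5·42.7500 = 1047.3750
edge 2: (15,19.5)→(11.5,33)  cross = 15·33 − 11.5·19.5 = 270.7500; (r_i+r_j)·cross = 26.5·270.7500 = 7174.8750
edge 3: (11.5,33)→(3.5,35.5)  cross = 11.5·35.5 − 3.5·33 = 292.7500; (r_i+r_j)·cross = 15·292.7500 = 4391.2500
Σcross = 302.2500 → A = |Σcross|/2 = 151.1250 mm²
Σ(r_i+r_j)·cross = 8661.5000 → first moment M = |Σ|/6 = 1443.5833
R_c = M/A = 1443.5833/151.1250 = 9.5522 mm
θ = 95° = 1.658063 rad
V = θ·R_c·A = 1.658063·9.5522·151.1250 = 2393.552 mm³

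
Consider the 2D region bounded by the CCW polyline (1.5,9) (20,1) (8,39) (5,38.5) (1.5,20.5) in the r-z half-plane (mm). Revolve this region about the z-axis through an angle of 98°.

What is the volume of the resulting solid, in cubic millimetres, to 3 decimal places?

Volume = 5554.990 mm³

Profile (r,z), 5 vertices: (1.5,9) (20,1) (8,39) (5,38.5) (1.5,20.5)
edge 0: (1.5,9)→(20,1)  cross = 1.5·1 − 20·9 = -178.5000; (r_i+r_j)·cross = 21.5·-178.5000 = -3837.7500
edge 1: (20,1)→(8,39)  cross = 20·39 − 8·1 = 772.0000; (r_i+r_j)·cross = 28·772.0000 = 21616.0000
edge 2: (8,39)→(5,38.5)  cross = 8·38.5 − 5·39 = 113.0000; (r_i+r_j)·cross = 13·113.0000 = 1469.0000
edge 3: (5,38.5)→(1.5,20.5)  cross = 5·20.5 − 1.5·38.5 = 44.7500; (r_i+r_j)·cross = 6.5·44.7500 = 290.8750
edge 4: (1.5,20.5)→(1.5,9)  cross = 1.5·9 − 1.5·20.5 = -17.2500; (r_i+r_j)·cross = 3·-17.2500 = -51.7500
Σcross = 734.0000 → A = |Σcross|/2 = 367.0000 mm²
Σ(r_i+r_j)·cross = 19486.3750 → first moment M = |Σ|/6 = 3247.7292
R_c = M/A = 3247.7292/367.0000 = 8.8494 mm
θ = 98° = 1.710423 rad
V = θ·R_c·A = 1.710423·8.8494·367.0000 = 5554.990 mm³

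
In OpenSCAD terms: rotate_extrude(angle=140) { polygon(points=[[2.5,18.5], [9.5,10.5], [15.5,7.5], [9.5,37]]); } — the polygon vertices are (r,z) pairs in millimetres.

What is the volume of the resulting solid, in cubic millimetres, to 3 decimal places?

Volume = 3858.123 mm³

Profile (r,z), 4 vertices: (2.5,18.5) (9.5,10.5) (15.5,7.5) (9.5,37)
edge 0: (2.5,18.5)→(9.5,10.5)  cross = 2.5·10.5 − 9.5·18.5 = -149.5000; (r_i+r_j)·cross = 12·-149.5000 = -1794.0000
edge 1: (9.5,10.5)→(15.5,7.5)  cross = 9.5·7.5 − 15.5·10.5 = -91.5000; (r_i+r_j)·cross = 25·-91.5000 = -2287.5000
edge 2: (15.5,7.5)→(9.5,37)  cross = 15.5·37 − 9.5·7.5 = 502.2500; (r_i+r_j)·cross = 25·502.2500 = 12556.2500
edge 3: (9.5,37)→(2.5,18.5)  cross = 9.5·18.5 − 2.5·37 = 83.2500; (r_i+r_j)·cross = 12·83.2500 = 999.0000
Σcross = 344.5000 → A = |Σcross|/2 = 172.2500 mm²
Σ(r_i+r_j)·cross = 9473.7500 → first moment M = |Σ|/6 = 1578.9583
R_c = M/A = 1578.9583/172.2500 = 9.1667 mm
θ = 140° = 2.443461 rad
V = θ·R_c·A = 2.443461·9.1667·172.2500 = 3858.123 mm³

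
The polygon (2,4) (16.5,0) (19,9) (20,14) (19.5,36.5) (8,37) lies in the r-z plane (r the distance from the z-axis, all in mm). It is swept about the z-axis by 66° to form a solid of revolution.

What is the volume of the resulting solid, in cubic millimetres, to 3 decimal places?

Volume = 7074.212 mm³

Profile (r,z), 6 vertices: (2,4) (16.5,0) (19,9) (20,14) (19.5,36.5) (8,37)
edge 0: (2,4)→(16.5,0)  cross = 2·0 − 16.5·4 = -66.0000; (r_i+r_j)·cross = 18.5·-66.0000 = -1221.0000
edge 1: (16.5,0)→(19,9)  cross = 16.5·9 − 19·0 = 148.5000; (r_i+r_j)·cross = 35.5·148.5000 = 5271.7500
edge 2: (19,9)→(20,14)  cross = 19·14 − 20·9 = 86.0000; (r_i+r_j)·cross = 39·86.0000 = 3354.0000
edge 3: (20,14)→(19.5,36.5)  cross = 20·36.5 − 19.5·14 = 457.0000; (r_i+r_j)·cross = 39.5·457.0000 = 18051.5000
edge 4: (19.5,36.5)→(8,37)  cross = 19.5·37 − 8·36.5 = 429.5000; (r_i+r_j)·cross = 27.5·429.5000 = 11811.2500
edge 5: (8,37)→(2,4)  cross = 8·4 − 2·37 = -42.0000; (r_i+r_j)·cross = 10·-42.0000 = -420.0000
Σcross = 1013.0000 → A = |Σcross|/2 = 506.5000 mm²
Σ(r_i+r_j)·cross = 36847.5000 → first moment M = |Σ|/6 = 6141.2500
R_c = M/A = 6141.2500/506.5000 = 12.1249 mm
θ = 66° = 1.151917 rad
V = θ·R_c·A = 1.151917·12.1249·506.5000 = 7074.212 mm³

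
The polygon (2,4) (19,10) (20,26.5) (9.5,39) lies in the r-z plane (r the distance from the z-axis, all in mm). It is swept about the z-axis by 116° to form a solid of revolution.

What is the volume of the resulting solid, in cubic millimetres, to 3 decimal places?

Volume = 8700.261 mm³

Profile (r,z), 4 vertices: (2,4) (19,10) (20,26.5) (9.5,39)
edge 0: (2,4)→(19,10)  cross = 2·10 − 19·4 = -56.0000; (r_i+r_j)·cross = 21·-56.0000 = -1176.0000
edge 1: (19,10)→(20,26.5)  cross = 19·26.5 − 20·10 = 303.5000; (r_i+r_j)·cross = 39·303.5000 = 11836.5000
edge 2: (20,26.5)→(9.5,39)  cross = 20·39 − 9.5·26.5 = 528.2500; (r_i+r_j)·cross = 29.5·528.2500 = 15583.3750
edge 3: (9.5,39)→(2,4)  cross = 9.5·4 − 2·39 = -40.0000; (r_i+r_j)·cross = 11.5·-40.0000 = -460.0000
Σcross = 735.7500 → A = |Σcross|/2 = 367.8750 mm²
Σ(r_i+r_j)·cross = 25783.8750 → first moment M = |Σ|/6 = 4297.3125
R_c = M/A = 4297.3125/367.8750 = 11.6814 mm
θ = 116° = 2.024582 rad
V = θ·R_c·A = 2.024582·11.6814·367.8750 = 8700.261 mm³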